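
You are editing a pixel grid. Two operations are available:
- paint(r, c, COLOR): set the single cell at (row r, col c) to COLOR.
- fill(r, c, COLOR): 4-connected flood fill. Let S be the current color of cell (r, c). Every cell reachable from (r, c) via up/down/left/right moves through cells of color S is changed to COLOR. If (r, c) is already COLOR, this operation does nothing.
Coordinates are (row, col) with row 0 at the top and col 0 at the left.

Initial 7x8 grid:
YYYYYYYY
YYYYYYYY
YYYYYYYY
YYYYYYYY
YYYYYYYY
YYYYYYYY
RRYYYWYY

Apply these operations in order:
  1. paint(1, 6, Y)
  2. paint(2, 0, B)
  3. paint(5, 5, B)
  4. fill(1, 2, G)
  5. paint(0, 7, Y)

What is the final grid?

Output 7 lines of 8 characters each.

After op 1 paint(1,6,Y):
YYYYYYYY
YYYYYYYY
YYYYYYYY
YYYYYYYY
YYYYYYYY
YYYYYYYY
RRYYYWYY
After op 2 paint(2,0,B):
YYYYYYYY
YYYYYYYY
BYYYYYYY
YYYYYYYY
YYYYYYYY
YYYYYYYY
RRYYYWYY
After op 3 paint(5,5,B):
YYYYYYYY
YYYYYYYY
BYYYYYYY
YYYYYYYY
YYYYYYYY
YYYYYBYY
RRYYYWYY
After op 4 fill(1,2,G) [51 cells changed]:
GGGGGGGG
GGGGGGGG
BGGGGGGG
GGGGGGGG
GGGGGGGG
GGGGGBGG
RRGGGWGG
After op 5 paint(0,7,Y):
GGGGGGGY
GGGGGGGG
BGGGGGGG
GGGGGGGG
GGGGGGGG
GGGGGBGG
RRGGGWGG

Answer: GGGGGGGY
GGGGGGGG
BGGGGGGG
GGGGGGGG
GGGGGGGG
GGGGGBGG
RRGGGWGG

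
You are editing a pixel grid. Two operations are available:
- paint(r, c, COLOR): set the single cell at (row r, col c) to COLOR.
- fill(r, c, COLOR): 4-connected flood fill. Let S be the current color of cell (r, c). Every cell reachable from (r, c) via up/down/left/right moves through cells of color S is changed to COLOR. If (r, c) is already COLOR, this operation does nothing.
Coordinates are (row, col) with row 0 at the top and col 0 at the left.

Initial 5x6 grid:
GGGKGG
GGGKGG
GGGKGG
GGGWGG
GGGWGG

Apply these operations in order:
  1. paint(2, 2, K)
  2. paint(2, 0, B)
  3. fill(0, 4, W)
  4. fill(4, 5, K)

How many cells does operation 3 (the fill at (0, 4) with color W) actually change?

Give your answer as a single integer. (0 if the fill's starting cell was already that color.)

After op 1 paint(2,2,K):
GGGKGG
GGGKGG
GGKKGG
GGGWGG
GGGWGG
After op 2 paint(2,0,B):
GGGKGG
GGGKGG
BGKKGG
GGGWGG
GGGWGG
After op 3 fill(0,4,W) [10 cells changed]:
GGGKWW
GGGKWW
BGKKWW
GGGWWW
GGGWWW

Answer: 10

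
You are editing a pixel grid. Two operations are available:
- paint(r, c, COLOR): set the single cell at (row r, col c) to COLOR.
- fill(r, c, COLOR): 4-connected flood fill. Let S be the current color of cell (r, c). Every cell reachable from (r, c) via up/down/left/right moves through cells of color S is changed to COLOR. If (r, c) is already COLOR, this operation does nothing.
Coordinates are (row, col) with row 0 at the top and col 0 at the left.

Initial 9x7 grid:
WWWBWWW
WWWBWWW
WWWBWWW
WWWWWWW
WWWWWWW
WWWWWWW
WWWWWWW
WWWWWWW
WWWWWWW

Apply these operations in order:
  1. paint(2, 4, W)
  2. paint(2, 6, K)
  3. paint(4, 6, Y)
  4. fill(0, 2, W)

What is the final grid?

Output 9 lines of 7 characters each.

Answer: WWWBWWW
WWWBWWW
WWWBWWK
WWWWWWW
WWWWWWY
WWWWWWW
WWWWWWW
WWWWWWW
WWWWWWW

Derivation:
After op 1 paint(2,4,W):
WWWBWWW
WWWBWWW
WWWBWWW
WWWWWWW
WWWWWWW
WWWWWWW
WWWWWWW
WWWWWWW
WWWWWWW
After op 2 paint(2,6,K):
WWWBWWW
WWWBWWW
WWWBWWK
WWWWWWW
WWWWWWW
WWWWWWW
WWWWWWW
WWWWWWW
WWWWWWW
After op 3 paint(4,6,Y):
WWWBWWW
WWWBWWW
WWWBWWK
WWWWWWW
WWWWWWY
WWWWWWW
WWWWWWW
WWWWWWW
WWWWWWW
After op 4 fill(0,2,W) [0 cells changed]:
WWWBWWW
WWWBWWW
WWWBWWK
WWWWWWW
WWWWWWY
WWWWWWW
WWWWWWW
WWWWWWW
WWWWWWW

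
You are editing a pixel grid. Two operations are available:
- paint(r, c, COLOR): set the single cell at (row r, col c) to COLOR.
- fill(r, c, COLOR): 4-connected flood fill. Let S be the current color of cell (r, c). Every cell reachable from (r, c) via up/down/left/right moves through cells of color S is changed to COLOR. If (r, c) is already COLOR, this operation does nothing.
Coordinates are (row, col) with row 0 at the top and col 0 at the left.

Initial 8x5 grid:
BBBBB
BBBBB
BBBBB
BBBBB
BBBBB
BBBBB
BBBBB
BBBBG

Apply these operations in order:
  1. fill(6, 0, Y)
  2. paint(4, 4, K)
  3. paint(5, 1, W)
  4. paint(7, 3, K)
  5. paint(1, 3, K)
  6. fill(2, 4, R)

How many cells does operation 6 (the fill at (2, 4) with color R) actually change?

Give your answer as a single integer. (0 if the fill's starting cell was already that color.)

Answer: 35

Derivation:
After op 1 fill(6,0,Y) [39 cells changed]:
YYYYY
YYYYY
YYYYY
YYYYY
YYYYY
YYYYY
YYYYY
YYYYG
After op 2 paint(4,4,K):
YYYYY
YYYYY
YYYYY
YYYYY
YYYYK
YYYYY
YYYYY
YYYYG
After op 3 paint(5,1,W):
YYYYY
YYYYY
YYYYY
YYYYY
YYYYK
YWYYY
YYYYY
YYYYG
After op 4 paint(7,3,K):
YYYYY
YYYYY
YYYYY
YYYYY
YYYYK
YWYYY
YYYYY
YYYKG
After op 5 paint(1,3,K):
YYYYY
YYYKY
YYYYY
YYYYY
YYYYK
YWYYY
YYYYY
YYYKG
After op 6 fill(2,4,R) [35 cells changed]:
RRRRR
RRRKR
RRRRR
RRRRR
RRRRK
RWRRR
RRRRR
RRRKG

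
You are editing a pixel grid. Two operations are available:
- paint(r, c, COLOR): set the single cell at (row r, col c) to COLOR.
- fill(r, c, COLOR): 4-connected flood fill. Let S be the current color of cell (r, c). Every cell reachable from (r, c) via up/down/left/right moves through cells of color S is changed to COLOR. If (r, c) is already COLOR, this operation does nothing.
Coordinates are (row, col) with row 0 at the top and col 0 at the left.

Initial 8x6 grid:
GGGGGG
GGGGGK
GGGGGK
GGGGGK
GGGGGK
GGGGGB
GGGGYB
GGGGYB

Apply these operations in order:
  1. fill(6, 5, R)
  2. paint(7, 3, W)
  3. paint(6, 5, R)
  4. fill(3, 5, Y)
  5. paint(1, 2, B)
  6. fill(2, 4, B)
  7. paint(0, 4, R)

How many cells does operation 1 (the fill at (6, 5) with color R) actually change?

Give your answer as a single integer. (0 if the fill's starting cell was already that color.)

Answer: 3

Derivation:
After op 1 fill(6,5,R) [3 cells changed]:
GGGGGG
GGGGGK
GGGGGK
GGGGGK
GGGGGK
GGGGGR
GGGGYR
GGGGYR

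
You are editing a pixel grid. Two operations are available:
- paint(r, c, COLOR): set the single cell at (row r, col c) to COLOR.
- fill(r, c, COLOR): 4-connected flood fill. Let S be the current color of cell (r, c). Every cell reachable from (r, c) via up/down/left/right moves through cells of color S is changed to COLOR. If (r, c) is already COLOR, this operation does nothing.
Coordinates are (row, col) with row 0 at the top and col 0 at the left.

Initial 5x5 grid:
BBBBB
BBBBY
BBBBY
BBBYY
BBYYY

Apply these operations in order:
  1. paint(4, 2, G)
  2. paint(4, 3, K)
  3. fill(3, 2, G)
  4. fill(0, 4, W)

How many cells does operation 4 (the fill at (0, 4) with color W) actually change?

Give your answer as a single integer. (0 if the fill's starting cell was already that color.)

After op 1 paint(4,2,G):
BBBBB
BBBBY
BBBBY
BBBYY
BBGYY
After op 2 paint(4,3,K):
BBBBB
BBBBY
BBBBY
BBBYY
BBGKY
After op 3 fill(3,2,G) [18 cells changed]:
GGGGG
GGGGY
GGGGY
GGGYY
GGGKY
After op 4 fill(0,4,W) [19 cells changed]:
WWWWW
WWWWY
WWWWY
WWWYY
WWWKY

Answer: 19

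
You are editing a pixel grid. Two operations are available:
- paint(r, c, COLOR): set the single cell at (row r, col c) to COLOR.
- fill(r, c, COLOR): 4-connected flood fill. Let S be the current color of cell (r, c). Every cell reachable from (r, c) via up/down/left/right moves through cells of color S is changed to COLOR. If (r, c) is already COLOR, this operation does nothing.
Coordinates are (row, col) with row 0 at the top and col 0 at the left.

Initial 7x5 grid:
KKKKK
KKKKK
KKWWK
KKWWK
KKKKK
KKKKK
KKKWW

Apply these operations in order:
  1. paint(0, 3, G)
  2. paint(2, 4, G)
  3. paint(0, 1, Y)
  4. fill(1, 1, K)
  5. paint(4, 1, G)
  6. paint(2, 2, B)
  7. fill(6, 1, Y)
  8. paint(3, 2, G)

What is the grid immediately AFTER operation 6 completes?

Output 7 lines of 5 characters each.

Answer: KYKGK
KKKKK
KKBWG
KKWWK
KGKKK
KKKKK
KKKWW

Derivation:
After op 1 paint(0,3,G):
KKKGK
KKKKK
KKWWK
KKWWK
KKKKK
KKKKK
KKKWW
After op 2 paint(2,4,G):
KKKGK
KKKKK
KKWWG
KKWWK
KKKKK
KKKKK
KKKWW
After op 3 paint(0,1,Y):
KYKGK
KKKKK
KKWWG
KKWWK
KKKKK
KKKKK
KKKWW
After op 4 fill(1,1,K) [0 cells changed]:
KYKGK
KKKKK
KKWWG
KKWWK
KKKKK
KKKKK
KKKWW
After op 5 paint(4,1,G):
KYKGK
KKKKK
KKWWG
KKWWK
KGKKK
KKKKK
KKKWW
After op 6 paint(2,2,B):
KYKGK
KKKKK
KKBWG
KKWWK
KGKKK
KKKKK
KKKWW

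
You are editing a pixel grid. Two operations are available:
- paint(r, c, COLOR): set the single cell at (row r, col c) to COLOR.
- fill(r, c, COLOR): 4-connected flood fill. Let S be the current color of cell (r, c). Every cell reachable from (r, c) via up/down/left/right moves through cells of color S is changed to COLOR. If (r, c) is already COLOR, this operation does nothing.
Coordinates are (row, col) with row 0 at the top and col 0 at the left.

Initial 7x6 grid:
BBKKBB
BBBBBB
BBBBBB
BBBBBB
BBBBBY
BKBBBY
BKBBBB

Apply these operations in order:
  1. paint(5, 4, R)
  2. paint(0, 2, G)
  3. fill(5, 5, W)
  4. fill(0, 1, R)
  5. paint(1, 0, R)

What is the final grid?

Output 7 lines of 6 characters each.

After op 1 paint(5,4,R):
BBKKBB
BBBBBB
BBBBBB
BBBBBB
BBBBBY
BKBBRY
BKBBBB
After op 2 paint(0,2,G):
BBGKBB
BBBBBB
BBBBBB
BBBBBB
BBBBBY
BKBBRY
BKBBBB
After op 3 fill(5,5,W) [2 cells changed]:
BBGKBB
BBBBBB
BBBBBB
BBBBBB
BBBBBW
BKBBRW
BKBBBB
After op 4 fill(0,1,R) [35 cells changed]:
RRGKRR
RRRRRR
RRRRRR
RRRRRR
RRRRRW
RKRRRW
RKRRRR
After op 5 paint(1,0,R):
RRGKRR
RRRRRR
RRRRRR
RRRRRR
RRRRRW
RKRRRW
RKRRRR

Answer: RRGKRR
RRRRRR
RRRRRR
RRRRRR
RRRRRW
RKRRRW
RKRRRR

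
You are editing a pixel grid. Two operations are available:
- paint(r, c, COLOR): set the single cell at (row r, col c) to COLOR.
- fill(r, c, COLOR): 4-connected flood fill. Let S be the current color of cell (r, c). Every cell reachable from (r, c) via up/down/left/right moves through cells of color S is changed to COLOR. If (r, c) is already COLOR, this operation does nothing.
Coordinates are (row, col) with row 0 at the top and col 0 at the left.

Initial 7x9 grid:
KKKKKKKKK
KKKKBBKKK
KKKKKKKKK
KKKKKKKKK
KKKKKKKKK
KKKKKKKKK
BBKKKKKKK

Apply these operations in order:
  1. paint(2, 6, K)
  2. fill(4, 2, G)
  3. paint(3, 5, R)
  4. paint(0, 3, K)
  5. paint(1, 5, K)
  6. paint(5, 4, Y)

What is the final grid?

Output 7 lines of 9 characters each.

Answer: GGGKGGGGG
GGGGBKGGG
GGGGGGGGG
GGGGGRGGG
GGGGGGGGG
GGGGYGGGG
BBGGGGGGG

Derivation:
After op 1 paint(2,6,K):
KKKKKKKKK
KKKKBBKKK
KKKKKKKKK
KKKKKKKKK
KKKKKKKKK
KKKKKKKKK
BBKKKKKKK
After op 2 fill(4,2,G) [59 cells changed]:
GGGGGGGGG
GGGGBBGGG
GGGGGGGGG
GGGGGGGGG
GGGGGGGGG
GGGGGGGGG
BBGGGGGGG
After op 3 paint(3,5,R):
GGGGGGGGG
GGGGBBGGG
GGGGGGGGG
GGGGGRGGG
GGGGGGGGG
GGGGGGGGG
BBGGGGGGG
After op 4 paint(0,3,K):
GGGKGGGGG
GGGGBBGGG
GGGGGGGGG
GGGGGRGGG
GGGGGGGGG
GGGGGGGGG
BBGGGGGGG
After op 5 paint(1,5,K):
GGGKGGGGG
GGGGBKGGG
GGGGGGGGG
GGGGGRGGG
GGGGGGGGG
GGGGGGGGG
BBGGGGGGG
After op 6 paint(5,4,Y):
GGGKGGGGG
GGGGBKGGG
GGGGGGGGG
GGGGGRGGG
GGGGGGGGG
GGGGYGGGG
BBGGGGGGG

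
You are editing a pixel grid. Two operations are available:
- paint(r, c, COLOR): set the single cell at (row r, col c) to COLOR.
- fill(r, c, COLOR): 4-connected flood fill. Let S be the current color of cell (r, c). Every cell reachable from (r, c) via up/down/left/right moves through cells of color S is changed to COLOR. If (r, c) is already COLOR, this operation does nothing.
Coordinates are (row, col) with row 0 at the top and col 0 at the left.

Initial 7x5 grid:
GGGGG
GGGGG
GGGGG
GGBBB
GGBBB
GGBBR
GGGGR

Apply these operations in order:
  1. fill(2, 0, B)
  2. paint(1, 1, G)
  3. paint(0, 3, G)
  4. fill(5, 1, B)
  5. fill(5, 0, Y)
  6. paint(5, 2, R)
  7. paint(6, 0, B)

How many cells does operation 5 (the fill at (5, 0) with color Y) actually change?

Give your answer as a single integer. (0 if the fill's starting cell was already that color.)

After op 1 fill(2,0,B) [25 cells changed]:
BBBBB
BBBBB
BBBBB
BBBBB
BBBBB
BBBBR
BBBBR
After op 2 paint(1,1,G):
BBBBB
BGBBB
BBBBB
BBBBB
BBBBB
BBBBR
BBBBR
After op 3 paint(0,3,G):
BBBGB
BGBBB
BBBBB
BBBBB
BBBBB
BBBBR
BBBBR
After op 4 fill(5,1,B) [0 cells changed]:
BBBGB
BGBBB
BBBBB
BBBBB
BBBBB
BBBBR
BBBBR
After op 5 fill(5,0,Y) [31 cells changed]:
YYYGY
YGYYY
YYYYY
YYYYY
YYYYY
YYYYR
YYYYR

Answer: 31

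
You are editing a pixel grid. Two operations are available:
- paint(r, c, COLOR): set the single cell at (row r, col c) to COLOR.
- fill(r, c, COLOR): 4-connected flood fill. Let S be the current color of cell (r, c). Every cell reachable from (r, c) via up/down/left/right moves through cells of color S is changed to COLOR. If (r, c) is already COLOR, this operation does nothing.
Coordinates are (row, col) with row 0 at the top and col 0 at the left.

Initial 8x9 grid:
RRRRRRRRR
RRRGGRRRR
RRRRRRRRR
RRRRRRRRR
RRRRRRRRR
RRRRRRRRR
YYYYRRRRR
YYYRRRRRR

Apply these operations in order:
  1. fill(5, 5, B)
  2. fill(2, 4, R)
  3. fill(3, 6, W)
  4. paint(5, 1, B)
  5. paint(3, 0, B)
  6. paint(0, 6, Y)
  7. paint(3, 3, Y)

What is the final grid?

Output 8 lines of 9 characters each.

Answer: WWWWWWYWW
WWWGGWWWW
WWWWWWWWW
BWWYWWWWW
WWWWWWWWW
WBWWWWWWW
YYYYWWWWW
YYYWWWWWW

Derivation:
After op 1 fill(5,5,B) [63 cells changed]:
BBBBBBBBB
BBBGGBBBB
BBBBBBBBB
BBBBBBBBB
BBBBBBBBB
BBBBBBBBB
YYYYBBBBB
YYYBBBBBB
After op 2 fill(2,4,R) [63 cells changed]:
RRRRRRRRR
RRRGGRRRR
RRRRRRRRR
RRRRRRRRR
RRRRRRRRR
RRRRRRRRR
YYYYRRRRR
YYYRRRRRR
After op 3 fill(3,6,W) [63 cells changed]:
WWWWWWWWW
WWWGGWWWW
WWWWWWWWW
WWWWWWWWW
WWWWWWWWW
WWWWWWWWW
YYYYWWWWW
YYYWWWWWW
After op 4 paint(5,1,B):
WWWWWWWWW
WWWGGWWWW
WWWWWWWWW
WWWWWWWWW
WWWWWWWWW
WBWWWWWWW
YYYYWWWWW
YYYWWWWWW
After op 5 paint(3,0,B):
WWWWWWWWW
WWWGGWWWW
WWWWWWWWW
BWWWWWWWW
WWWWWWWWW
WBWWWWWWW
YYYYWWWWW
YYYWWWWWW
After op 6 paint(0,6,Y):
WWWWWWYWW
WWWGGWWWW
WWWWWWWWW
BWWWWWWWW
WWWWWWWWW
WBWWWWWWW
YYYYWWWWW
YYYWWWWWW
After op 7 paint(3,3,Y):
WWWWWWYWW
WWWGGWWWW
WWWWWWWWW
BWWYWWWWW
WWWWWWWWW
WBWWWWWWW
YYYYWWWWW
YYYWWWWWW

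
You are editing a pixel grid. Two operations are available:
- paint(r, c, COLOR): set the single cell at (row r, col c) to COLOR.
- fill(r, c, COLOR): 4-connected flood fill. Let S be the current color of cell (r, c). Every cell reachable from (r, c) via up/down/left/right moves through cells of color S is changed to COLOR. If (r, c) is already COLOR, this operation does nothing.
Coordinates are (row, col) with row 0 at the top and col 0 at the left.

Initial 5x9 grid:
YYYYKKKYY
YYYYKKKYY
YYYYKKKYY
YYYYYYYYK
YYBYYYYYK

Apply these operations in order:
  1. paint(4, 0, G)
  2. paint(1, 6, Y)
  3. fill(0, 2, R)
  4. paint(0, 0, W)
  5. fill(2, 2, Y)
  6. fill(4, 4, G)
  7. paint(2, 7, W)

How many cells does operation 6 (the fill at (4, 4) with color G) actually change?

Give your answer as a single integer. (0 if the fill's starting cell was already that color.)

Answer: 32

Derivation:
After op 1 paint(4,0,G):
YYYYKKKYY
YYYYKKKYY
YYYYKKKYY
YYYYYYYYK
GYBYYYYYK
After op 2 paint(1,6,Y):
YYYYKKKYY
YYYYKKYYY
YYYYKKKYY
YYYYYYYYK
GYBYYYYYK
After op 3 fill(0,2,R) [33 cells changed]:
RRRRKKKRR
RRRRKKRRR
RRRRKKKRR
RRRRRRRRK
GRBRRRRRK
After op 4 paint(0,0,W):
WRRRKKKRR
RRRRKKRRR
RRRRKKKRR
RRRRRRRRK
GRBRRRRRK
After op 5 fill(2,2,Y) [32 cells changed]:
WYYYKKKYY
YYYYKKYYY
YYYYKKKYY
YYYYYYYYK
GYBYYYYYK
After op 6 fill(4,4,G) [32 cells changed]:
WGGGKKKGG
GGGGKKGGG
GGGGKKKGG
GGGGGGGGK
GGBGGGGGK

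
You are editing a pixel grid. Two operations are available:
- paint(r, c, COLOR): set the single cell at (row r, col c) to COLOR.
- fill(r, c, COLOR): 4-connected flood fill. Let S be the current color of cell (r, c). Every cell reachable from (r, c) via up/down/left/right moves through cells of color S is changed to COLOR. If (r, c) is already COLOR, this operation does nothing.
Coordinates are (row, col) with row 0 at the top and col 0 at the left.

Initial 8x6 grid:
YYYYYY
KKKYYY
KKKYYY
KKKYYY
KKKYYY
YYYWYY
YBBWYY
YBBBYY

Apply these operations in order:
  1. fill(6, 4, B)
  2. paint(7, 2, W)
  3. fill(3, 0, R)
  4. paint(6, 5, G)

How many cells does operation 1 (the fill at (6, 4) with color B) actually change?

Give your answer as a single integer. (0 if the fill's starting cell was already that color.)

Answer: 24

Derivation:
After op 1 fill(6,4,B) [24 cells changed]:
BBBBBB
KKKBBB
KKKBBB
KKKBBB
KKKBBB
YYYWBB
YBBWBB
YBBBBB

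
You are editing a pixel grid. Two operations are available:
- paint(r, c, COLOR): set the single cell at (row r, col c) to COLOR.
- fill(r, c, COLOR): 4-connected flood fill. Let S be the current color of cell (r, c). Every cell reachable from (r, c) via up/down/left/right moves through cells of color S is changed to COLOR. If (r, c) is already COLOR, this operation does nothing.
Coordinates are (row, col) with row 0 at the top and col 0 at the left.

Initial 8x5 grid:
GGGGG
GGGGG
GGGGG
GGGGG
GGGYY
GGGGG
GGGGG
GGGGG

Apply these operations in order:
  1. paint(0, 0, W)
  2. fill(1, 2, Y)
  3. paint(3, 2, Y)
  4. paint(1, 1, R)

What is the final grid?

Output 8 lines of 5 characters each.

Answer: WYYYY
YRYYY
YYYYY
YYYYY
YYYYY
YYYYY
YYYYY
YYYYY

Derivation:
After op 1 paint(0,0,W):
WGGGG
GGGGG
GGGGG
GGGGG
GGGYY
GGGGG
GGGGG
GGGGG
After op 2 fill(1,2,Y) [37 cells changed]:
WYYYY
YYYYY
YYYYY
YYYYY
YYYYY
YYYYY
YYYYY
YYYYY
After op 3 paint(3,2,Y):
WYYYY
YYYYY
YYYYY
YYYYY
YYYYY
YYYYY
YYYYY
YYYYY
After op 4 paint(1,1,R):
WYYYY
YRYYY
YYYYY
YYYYY
YYYYY
YYYYY
YYYYY
YYYYY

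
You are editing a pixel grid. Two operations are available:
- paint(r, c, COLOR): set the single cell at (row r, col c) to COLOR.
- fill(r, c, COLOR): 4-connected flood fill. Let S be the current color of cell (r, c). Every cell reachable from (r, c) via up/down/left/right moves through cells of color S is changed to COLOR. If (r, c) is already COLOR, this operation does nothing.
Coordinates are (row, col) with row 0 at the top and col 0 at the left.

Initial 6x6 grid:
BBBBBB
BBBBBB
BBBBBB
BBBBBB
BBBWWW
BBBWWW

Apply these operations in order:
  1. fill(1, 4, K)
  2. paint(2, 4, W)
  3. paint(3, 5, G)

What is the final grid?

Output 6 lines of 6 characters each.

After op 1 fill(1,4,K) [30 cells changed]:
KKKKKK
KKKKKK
KKKKKK
KKKKKK
KKKWWW
KKKWWW
After op 2 paint(2,4,W):
KKKKKK
KKKKKK
KKKKWK
KKKKKK
KKKWWW
KKKWWW
After op 3 paint(3,5,G):
KKKKKK
KKKKKK
KKKKWK
KKKKKG
KKKWWW
KKKWWW

Answer: KKKKKK
KKKKKK
KKKKWK
KKKKKG
KKKWWW
KKKWWW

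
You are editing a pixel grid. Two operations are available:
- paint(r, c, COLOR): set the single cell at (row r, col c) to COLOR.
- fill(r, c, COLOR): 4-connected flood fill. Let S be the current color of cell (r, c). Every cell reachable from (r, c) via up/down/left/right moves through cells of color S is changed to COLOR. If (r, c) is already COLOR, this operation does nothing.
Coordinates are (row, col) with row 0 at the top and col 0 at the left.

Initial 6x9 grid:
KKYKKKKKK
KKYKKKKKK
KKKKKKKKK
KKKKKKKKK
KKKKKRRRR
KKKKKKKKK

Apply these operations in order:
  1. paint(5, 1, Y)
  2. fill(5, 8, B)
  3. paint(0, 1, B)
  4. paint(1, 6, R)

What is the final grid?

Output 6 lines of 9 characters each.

After op 1 paint(5,1,Y):
KKYKKKKKK
KKYKKKKKK
KKKKKKKKK
KKKKKKKKK
KKKKKRRRR
KYKKKKKKK
After op 2 fill(5,8,B) [47 cells changed]:
BBYBBBBBB
BBYBBBBBB
BBBBBBBBB
BBBBBBBBB
BBBBBRRRR
BYBBBBBBB
After op 3 paint(0,1,B):
BBYBBBBBB
BBYBBBBBB
BBBBBBBBB
BBBBBBBBB
BBBBBRRRR
BYBBBBBBB
After op 4 paint(1,6,R):
BBYBBBBBB
BBYBBBRBB
BBBBBBBBB
BBBBBBBBB
BBBBBRRRR
BYBBBBBBB

Answer: BBYBBBBBB
BBYBBBRBB
BBBBBBBBB
BBBBBBBBB
BBBBBRRRR
BYBBBBBBB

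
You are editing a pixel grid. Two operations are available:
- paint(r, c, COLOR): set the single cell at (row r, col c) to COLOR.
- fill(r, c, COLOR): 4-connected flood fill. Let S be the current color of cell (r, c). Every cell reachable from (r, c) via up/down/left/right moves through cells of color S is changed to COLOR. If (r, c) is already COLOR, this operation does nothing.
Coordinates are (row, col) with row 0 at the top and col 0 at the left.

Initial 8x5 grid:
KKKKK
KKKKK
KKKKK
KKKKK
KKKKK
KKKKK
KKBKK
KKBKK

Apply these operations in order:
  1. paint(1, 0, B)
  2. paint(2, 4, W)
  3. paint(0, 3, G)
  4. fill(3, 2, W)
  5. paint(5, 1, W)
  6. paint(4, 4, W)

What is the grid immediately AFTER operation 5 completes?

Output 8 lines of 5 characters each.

Answer: WWWGW
BWWWW
WWWWW
WWWWW
WWWWW
WWWWW
WWBWW
WWBWW

Derivation:
After op 1 paint(1,0,B):
KKKKK
BKKKK
KKKKK
KKKKK
KKKKK
KKKKK
KKBKK
KKBKK
After op 2 paint(2,4,W):
KKKKK
BKKKK
KKKKW
KKKKK
KKKKK
KKKKK
KKBKK
KKBKK
After op 3 paint(0,3,G):
KKKGK
BKKKK
KKKKW
KKKKK
KKKKK
KKKKK
KKBKK
KKBKK
After op 4 fill(3,2,W) [35 cells changed]:
WWWGW
BWWWW
WWWWW
WWWWW
WWWWW
WWWWW
WWBWW
WWBWW
After op 5 paint(5,1,W):
WWWGW
BWWWW
WWWWW
WWWWW
WWWWW
WWWWW
WWBWW
WWBWW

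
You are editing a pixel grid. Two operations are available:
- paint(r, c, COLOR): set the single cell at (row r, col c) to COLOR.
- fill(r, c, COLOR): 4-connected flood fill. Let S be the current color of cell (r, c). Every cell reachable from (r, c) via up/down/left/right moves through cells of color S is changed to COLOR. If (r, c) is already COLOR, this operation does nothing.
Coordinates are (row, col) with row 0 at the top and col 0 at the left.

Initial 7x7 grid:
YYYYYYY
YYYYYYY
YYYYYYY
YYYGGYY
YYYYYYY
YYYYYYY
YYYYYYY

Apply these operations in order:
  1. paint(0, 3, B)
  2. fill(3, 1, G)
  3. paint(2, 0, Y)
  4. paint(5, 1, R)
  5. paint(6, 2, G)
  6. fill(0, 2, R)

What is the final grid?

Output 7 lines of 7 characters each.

Answer: RRRBRRR
RRRRRRR
YRRRRRR
RRRRRRR
RRRRRRR
RRRRRRR
RRRRRRR

Derivation:
After op 1 paint(0,3,B):
YYYBYYY
YYYYYYY
YYYYYYY
YYYGGYY
YYYYYYY
YYYYYYY
YYYYYYY
After op 2 fill(3,1,G) [46 cells changed]:
GGGBGGG
GGGGGGG
GGGGGGG
GGGGGGG
GGGGGGG
GGGGGGG
GGGGGGG
After op 3 paint(2,0,Y):
GGGBGGG
GGGGGGG
YGGGGGG
GGGGGGG
GGGGGGG
GGGGGGG
GGGGGGG
After op 4 paint(5,1,R):
GGGBGGG
GGGGGGG
YGGGGGG
GGGGGGG
GGGGGGG
GRGGGGG
GGGGGGG
After op 5 paint(6,2,G):
GGGBGGG
GGGGGGG
YGGGGGG
GGGGGGG
GGGGGGG
GRGGGGG
GGGGGGG
After op 6 fill(0,2,R) [46 cells changed]:
RRRBRRR
RRRRRRR
YRRRRRR
RRRRRRR
RRRRRRR
RRRRRRR
RRRRRRR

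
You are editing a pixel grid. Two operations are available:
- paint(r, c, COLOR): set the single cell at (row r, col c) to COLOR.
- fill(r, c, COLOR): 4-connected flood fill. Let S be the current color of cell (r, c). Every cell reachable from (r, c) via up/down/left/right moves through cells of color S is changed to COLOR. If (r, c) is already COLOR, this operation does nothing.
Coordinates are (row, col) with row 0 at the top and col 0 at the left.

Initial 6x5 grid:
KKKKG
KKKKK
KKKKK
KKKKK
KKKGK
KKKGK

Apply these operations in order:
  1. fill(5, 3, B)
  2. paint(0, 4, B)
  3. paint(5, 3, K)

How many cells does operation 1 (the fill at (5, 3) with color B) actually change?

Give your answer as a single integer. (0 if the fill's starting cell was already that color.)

Answer: 2

Derivation:
After op 1 fill(5,3,B) [2 cells changed]:
KKKKG
KKKKK
KKKKK
KKKKK
KKKBK
KKKBK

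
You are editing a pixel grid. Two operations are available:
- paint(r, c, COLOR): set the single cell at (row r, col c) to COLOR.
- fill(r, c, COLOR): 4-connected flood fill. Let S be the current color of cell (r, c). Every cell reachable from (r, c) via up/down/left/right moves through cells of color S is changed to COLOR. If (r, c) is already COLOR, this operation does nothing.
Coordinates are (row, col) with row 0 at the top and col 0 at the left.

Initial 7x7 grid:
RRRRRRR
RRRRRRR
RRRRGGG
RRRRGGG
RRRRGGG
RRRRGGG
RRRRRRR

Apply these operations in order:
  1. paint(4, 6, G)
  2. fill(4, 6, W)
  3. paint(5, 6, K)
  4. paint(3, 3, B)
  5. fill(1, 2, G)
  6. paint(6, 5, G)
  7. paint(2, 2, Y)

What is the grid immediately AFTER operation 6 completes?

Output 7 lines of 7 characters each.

Answer: GGGGGGG
GGGGGGG
GGGGWWW
GGGBWWW
GGGGWWW
GGGGWWK
GGGGGGG

Derivation:
After op 1 paint(4,6,G):
RRRRRRR
RRRRRRR
RRRRGGG
RRRRGGG
RRRRGGG
RRRRGGG
RRRRRRR
After op 2 fill(4,6,W) [12 cells changed]:
RRRRRRR
RRRRRRR
RRRRWWW
RRRRWWW
RRRRWWW
RRRRWWW
RRRRRRR
After op 3 paint(5,6,K):
RRRRRRR
RRRRRRR
RRRRWWW
RRRRWWW
RRRRWWW
RRRRWWK
RRRRRRR
After op 4 paint(3,3,B):
RRRRRRR
RRRRRRR
RRRRWWW
RRRBWWW
RRRRWWW
RRRRWWK
RRRRRRR
After op 5 fill(1,2,G) [36 cells changed]:
GGGGGGG
GGGGGGG
GGGGWWW
GGGBWWW
GGGGWWW
GGGGWWK
GGGGGGG
After op 6 paint(6,5,G):
GGGGGGG
GGGGGGG
GGGGWWW
GGGBWWW
GGGGWWW
GGGGWWK
GGGGGGG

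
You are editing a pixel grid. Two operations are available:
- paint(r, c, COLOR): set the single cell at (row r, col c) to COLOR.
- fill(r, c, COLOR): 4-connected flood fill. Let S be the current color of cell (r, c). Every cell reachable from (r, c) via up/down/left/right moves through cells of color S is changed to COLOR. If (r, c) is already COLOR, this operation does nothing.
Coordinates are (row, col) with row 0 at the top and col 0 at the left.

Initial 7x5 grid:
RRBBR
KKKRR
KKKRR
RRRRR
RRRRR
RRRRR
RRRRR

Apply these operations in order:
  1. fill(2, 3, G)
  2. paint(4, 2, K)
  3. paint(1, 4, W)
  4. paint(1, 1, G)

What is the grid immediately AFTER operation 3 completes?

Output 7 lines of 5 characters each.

Answer: RRBBG
KKKGW
KKKGG
GGGGG
GGKGG
GGGGG
GGGGG

Derivation:
After op 1 fill(2,3,G) [25 cells changed]:
RRBBG
KKKGG
KKKGG
GGGGG
GGGGG
GGGGG
GGGGG
After op 2 paint(4,2,K):
RRBBG
KKKGG
KKKGG
GGGGG
GGKGG
GGGGG
GGGGG
After op 3 paint(1,4,W):
RRBBG
KKKGW
KKKGG
GGGGG
GGKGG
GGGGG
GGGGG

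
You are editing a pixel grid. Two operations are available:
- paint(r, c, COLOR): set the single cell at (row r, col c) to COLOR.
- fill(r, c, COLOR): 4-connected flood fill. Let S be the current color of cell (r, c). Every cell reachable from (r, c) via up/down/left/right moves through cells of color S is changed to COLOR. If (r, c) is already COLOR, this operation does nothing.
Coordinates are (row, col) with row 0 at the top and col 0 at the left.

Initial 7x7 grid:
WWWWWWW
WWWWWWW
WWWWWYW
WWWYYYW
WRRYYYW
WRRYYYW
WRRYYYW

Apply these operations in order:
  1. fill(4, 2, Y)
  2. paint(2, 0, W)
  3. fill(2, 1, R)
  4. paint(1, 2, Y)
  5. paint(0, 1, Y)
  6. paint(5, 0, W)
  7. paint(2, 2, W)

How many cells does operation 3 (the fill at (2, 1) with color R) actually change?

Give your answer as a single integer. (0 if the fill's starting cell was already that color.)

After op 1 fill(4,2,Y) [6 cells changed]:
WWWWWWW
WWWWWWW
WWWWWYW
WWWYYYW
WYYYYYW
WYYYYYW
WYYYYYW
After op 2 paint(2,0,W):
WWWWWWW
WWWWWWW
WWWWWYW
WWWYYYW
WYYYYYW
WYYYYYW
WYYYYYW
After op 3 fill(2,1,R) [30 cells changed]:
RRRRRRR
RRRRRRR
RRRRRYR
RRRYYYR
RYYYYYR
RYYYYYR
RYYYYYR

Answer: 30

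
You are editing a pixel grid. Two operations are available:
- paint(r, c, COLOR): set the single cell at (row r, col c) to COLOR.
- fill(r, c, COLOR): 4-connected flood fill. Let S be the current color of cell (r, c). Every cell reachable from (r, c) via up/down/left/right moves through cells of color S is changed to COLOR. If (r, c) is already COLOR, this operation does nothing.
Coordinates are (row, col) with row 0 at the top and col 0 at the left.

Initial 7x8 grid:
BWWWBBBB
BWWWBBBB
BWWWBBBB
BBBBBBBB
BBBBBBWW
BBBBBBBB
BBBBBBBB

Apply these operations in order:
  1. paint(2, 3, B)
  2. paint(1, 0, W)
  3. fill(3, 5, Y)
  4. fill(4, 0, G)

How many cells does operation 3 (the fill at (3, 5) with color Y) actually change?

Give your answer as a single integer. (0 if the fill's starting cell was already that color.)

Answer: 44

Derivation:
After op 1 paint(2,3,B):
BWWWBBBB
BWWWBBBB
BWWBBBBB
BBBBBBBB
BBBBBBWW
BBBBBBBB
BBBBBBBB
After op 2 paint(1,0,W):
BWWWBBBB
WWWWBBBB
BWWBBBBB
BBBBBBBB
BBBBBBWW
BBBBBBBB
BBBBBBBB
After op 3 fill(3,5,Y) [44 cells changed]:
BWWWYYYY
WWWWYYYY
YWWYYYYY
YYYYYYYY
YYYYYYWW
YYYYYYYY
YYYYYYYY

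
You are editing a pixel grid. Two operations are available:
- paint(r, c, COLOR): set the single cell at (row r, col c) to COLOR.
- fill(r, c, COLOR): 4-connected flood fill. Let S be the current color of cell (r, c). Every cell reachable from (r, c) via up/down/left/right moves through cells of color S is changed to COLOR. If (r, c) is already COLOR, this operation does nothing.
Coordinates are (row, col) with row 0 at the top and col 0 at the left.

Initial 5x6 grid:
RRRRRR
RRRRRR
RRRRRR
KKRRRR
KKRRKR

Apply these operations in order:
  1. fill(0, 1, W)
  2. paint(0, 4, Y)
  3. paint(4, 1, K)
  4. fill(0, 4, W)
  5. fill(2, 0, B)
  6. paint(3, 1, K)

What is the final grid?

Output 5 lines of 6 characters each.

After op 1 fill(0,1,W) [25 cells changed]:
WWWWWW
WWWWWW
WWWWWW
KKWWWW
KKWWKW
After op 2 paint(0,4,Y):
WWWWYW
WWWWWW
WWWWWW
KKWWWW
KKWWKW
After op 3 paint(4,1,K):
WWWWYW
WWWWWW
WWWWWW
KKWWWW
KKWWKW
After op 4 fill(0,4,W) [1 cells changed]:
WWWWWW
WWWWWW
WWWWWW
KKWWWW
KKWWKW
After op 5 fill(2,0,B) [25 cells changed]:
BBBBBB
BBBBBB
BBBBBB
KKBBBB
KKBBKB
After op 6 paint(3,1,K):
BBBBBB
BBBBBB
BBBBBB
KKBBBB
KKBBKB

Answer: BBBBBB
BBBBBB
BBBBBB
KKBBBB
KKBBKB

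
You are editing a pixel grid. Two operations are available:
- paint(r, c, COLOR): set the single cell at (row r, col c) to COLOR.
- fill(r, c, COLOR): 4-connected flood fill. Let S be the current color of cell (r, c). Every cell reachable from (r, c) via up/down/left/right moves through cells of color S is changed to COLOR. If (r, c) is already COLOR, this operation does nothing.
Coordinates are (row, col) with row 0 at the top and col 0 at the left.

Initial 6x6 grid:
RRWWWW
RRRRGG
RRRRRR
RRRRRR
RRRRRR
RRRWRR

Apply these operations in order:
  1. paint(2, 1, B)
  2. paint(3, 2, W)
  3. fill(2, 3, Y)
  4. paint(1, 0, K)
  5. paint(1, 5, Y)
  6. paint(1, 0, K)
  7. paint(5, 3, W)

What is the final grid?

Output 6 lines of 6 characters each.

After op 1 paint(2,1,B):
RRWWWW
RRRRGG
RBRRRR
RRRRRR
RRRRRR
RRRWRR
After op 2 paint(3,2,W):
RRWWWW
RRRRGG
RBRRRR
RRWRRR
RRRRRR
RRRWRR
After op 3 fill(2,3,Y) [27 cells changed]:
YYWWWW
YYYYGG
YBYYYY
YYWYYY
YYYYYY
YYYWYY
After op 4 paint(1,0,K):
YYWWWW
KYYYGG
YBYYYY
YYWYYY
YYYYYY
YYYWYY
After op 5 paint(1,5,Y):
YYWWWW
KYYYGY
YBYYYY
YYWYYY
YYYYYY
YYYWYY
After op 6 paint(1,0,K):
YYWWWW
KYYYGY
YBYYYY
YYWYYY
YYYYYY
YYYWYY
After op 7 paint(5,3,W):
YYWWWW
KYYYGY
YBYYYY
YYWYYY
YYYYYY
YYYWYY

Answer: YYWWWW
KYYYGY
YBYYYY
YYWYYY
YYYYYY
YYYWYY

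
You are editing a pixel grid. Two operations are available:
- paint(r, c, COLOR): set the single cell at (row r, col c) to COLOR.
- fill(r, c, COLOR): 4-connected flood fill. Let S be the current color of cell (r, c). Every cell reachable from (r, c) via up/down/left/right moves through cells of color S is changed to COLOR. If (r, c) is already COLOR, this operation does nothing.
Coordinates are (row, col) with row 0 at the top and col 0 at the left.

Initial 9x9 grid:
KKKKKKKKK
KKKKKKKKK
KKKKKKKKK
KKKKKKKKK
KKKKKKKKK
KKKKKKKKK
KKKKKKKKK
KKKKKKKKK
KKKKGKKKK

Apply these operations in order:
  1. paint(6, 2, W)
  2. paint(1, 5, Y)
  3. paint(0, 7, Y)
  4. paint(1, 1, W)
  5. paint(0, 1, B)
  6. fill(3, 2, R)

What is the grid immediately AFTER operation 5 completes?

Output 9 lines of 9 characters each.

After op 1 paint(6,2,W):
KKKKKKKKK
KKKKKKKKK
KKKKKKKKK
KKKKKKKKK
KKKKKKKKK
KKKKKKKKK
KKWKKKKKK
KKKKKKKKK
KKKKGKKKK
After op 2 paint(1,5,Y):
KKKKKKKKK
KKKKKYKKK
KKKKKKKKK
KKKKKKKKK
KKKKKKKKK
KKKKKKKKK
KKWKKKKKK
KKKKKKKKK
KKKKGKKKK
After op 3 paint(0,7,Y):
KKKKKKKYK
KKKKKYKKK
KKKKKKKKK
KKKKKKKKK
KKKKKKKKK
KKKKKKKKK
KKWKKKKKK
KKKKKKKKK
KKKKGKKKK
After op 4 paint(1,1,W):
KKKKKKKYK
KWKKKYKKK
KKKKKKKKK
KKKKKKKKK
KKKKKKKKK
KKKKKKKKK
KKWKKKKKK
KKKKKKKKK
KKKKGKKKK
After op 5 paint(0,1,B):
KBKKKKKYK
KWKKKYKKK
KKKKKKKKK
KKKKKKKKK
KKKKKKKKK
KKKKKKKKK
KKWKKKKKK
KKKKKKKKK
KKKKGKKKK

Answer: KBKKKKKYK
KWKKKYKKK
KKKKKKKKK
KKKKKKKKK
KKKKKKKKK
KKKKKKKKK
KKWKKKKKK
KKKKKKKKK
KKKKGKKKK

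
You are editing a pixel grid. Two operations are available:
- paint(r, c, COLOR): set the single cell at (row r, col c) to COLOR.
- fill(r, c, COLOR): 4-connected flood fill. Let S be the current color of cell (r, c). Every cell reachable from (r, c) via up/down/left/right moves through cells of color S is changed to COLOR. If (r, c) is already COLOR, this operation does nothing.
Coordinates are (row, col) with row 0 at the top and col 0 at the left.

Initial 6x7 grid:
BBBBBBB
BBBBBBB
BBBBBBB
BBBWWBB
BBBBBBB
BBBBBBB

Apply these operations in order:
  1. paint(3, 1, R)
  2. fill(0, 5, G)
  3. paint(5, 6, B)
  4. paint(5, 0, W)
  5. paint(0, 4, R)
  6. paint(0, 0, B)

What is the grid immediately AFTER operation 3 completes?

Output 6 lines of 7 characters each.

After op 1 paint(3,1,R):
BBBBBBB
BBBBBBB
BBBBBBB
BRBWWBB
BBBBBBB
BBBBBBB
After op 2 fill(0,5,G) [39 cells changed]:
GGGGGGG
GGGGGGG
GGGGGGG
GRGWWGG
GGGGGGG
GGGGGGG
After op 3 paint(5,6,B):
GGGGGGG
GGGGGGG
GGGGGGG
GRGWWGG
GGGGGGG
GGGGGGB

Answer: GGGGGGG
GGGGGGG
GGGGGGG
GRGWWGG
GGGGGGG
GGGGGGB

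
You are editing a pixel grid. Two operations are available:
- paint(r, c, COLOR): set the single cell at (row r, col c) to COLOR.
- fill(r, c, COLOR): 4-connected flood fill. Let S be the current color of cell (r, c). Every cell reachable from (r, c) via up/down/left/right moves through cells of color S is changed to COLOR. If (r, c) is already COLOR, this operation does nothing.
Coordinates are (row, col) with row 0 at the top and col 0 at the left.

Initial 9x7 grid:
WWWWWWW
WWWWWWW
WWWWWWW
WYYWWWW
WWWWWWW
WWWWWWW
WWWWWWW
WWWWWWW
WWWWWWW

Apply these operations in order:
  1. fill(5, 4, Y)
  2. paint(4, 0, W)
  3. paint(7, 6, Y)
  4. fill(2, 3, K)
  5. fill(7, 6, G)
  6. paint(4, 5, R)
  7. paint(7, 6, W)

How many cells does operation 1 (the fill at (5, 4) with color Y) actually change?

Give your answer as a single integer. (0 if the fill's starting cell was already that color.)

Answer: 61

Derivation:
After op 1 fill(5,4,Y) [61 cells changed]:
YYYYYYY
YYYYYYY
YYYYYYY
YYYYYYY
YYYYYYY
YYYYYYY
YYYYYYY
YYYYYYY
YYYYYYY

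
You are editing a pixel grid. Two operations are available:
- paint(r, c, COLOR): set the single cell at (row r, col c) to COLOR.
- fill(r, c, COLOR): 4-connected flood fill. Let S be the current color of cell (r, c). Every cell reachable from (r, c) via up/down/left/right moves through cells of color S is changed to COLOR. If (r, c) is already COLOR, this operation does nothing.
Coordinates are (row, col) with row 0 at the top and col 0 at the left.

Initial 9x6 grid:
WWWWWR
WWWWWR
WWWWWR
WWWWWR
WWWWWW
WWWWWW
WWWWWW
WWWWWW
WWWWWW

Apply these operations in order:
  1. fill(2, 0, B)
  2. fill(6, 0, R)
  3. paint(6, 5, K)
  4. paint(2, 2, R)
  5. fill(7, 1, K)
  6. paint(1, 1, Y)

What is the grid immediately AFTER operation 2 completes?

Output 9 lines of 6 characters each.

Answer: RRRRRR
RRRRRR
RRRRRR
RRRRRR
RRRRRR
RRRRRR
RRRRRR
RRRRRR
RRRRRR

Derivation:
After op 1 fill(2,0,B) [50 cells changed]:
BBBBBR
BBBBBR
BBBBBR
BBBBBR
BBBBBB
BBBBBB
BBBBBB
BBBBBB
BBBBBB
After op 2 fill(6,0,R) [50 cells changed]:
RRRRRR
RRRRRR
RRRRRR
RRRRRR
RRRRRR
RRRRRR
RRRRRR
RRRRRR
RRRRRR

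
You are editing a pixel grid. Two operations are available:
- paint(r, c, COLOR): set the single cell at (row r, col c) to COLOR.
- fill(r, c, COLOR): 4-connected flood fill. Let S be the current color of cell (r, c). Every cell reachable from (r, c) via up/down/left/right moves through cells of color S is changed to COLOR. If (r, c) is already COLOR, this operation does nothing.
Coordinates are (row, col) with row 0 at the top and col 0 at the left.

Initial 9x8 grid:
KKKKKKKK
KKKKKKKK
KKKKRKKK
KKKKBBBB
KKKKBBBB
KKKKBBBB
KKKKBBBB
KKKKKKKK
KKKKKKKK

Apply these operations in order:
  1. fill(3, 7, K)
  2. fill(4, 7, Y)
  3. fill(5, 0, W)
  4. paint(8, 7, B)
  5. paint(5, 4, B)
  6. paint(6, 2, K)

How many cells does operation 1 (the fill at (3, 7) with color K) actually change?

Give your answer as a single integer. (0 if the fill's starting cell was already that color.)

After op 1 fill(3,7,K) [16 cells changed]:
KKKKKKKK
KKKKKKKK
KKKKRKKK
KKKKKKKK
KKKKKKKK
KKKKKKKK
KKKKKKKK
KKKKKKKK
KKKKKKKK

Answer: 16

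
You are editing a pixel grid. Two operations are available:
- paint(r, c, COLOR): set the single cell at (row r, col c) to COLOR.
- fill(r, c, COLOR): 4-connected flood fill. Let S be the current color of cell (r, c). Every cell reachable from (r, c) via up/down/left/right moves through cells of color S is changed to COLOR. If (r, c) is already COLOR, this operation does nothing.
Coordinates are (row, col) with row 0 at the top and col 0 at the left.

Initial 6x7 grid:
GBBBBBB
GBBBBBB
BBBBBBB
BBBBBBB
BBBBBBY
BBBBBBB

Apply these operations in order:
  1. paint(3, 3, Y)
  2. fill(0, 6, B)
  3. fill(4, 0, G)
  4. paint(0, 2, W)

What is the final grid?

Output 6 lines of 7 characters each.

After op 1 paint(3,3,Y):
GBBBBBB
GBBBBBB
BBBBBBB
BBBYBBB
BBBBBBY
BBBBBBB
After op 2 fill(0,6,B) [0 cells changed]:
GBBBBBB
GBBBBBB
BBBBBBB
BBBYBBB
BBBBBBY
BBBBBBB
After op 3 fill(4,0,G) [38 cells changed]:
GGGGGGG
GGGGGGG
GGGGGGG
GGGYGGG
GGGGGGY
GGGGGGG
After op 4 paint(0,2,W):
GGWGGGG
GGGGGGG
GGGGGGG
GGGYGGG
GGGGGGY
GGGGGGG

Answer: GGWGGGG
GGGGGGG
GGGGGGG
GGGYGGG
GGGGGGY
GGGGGGG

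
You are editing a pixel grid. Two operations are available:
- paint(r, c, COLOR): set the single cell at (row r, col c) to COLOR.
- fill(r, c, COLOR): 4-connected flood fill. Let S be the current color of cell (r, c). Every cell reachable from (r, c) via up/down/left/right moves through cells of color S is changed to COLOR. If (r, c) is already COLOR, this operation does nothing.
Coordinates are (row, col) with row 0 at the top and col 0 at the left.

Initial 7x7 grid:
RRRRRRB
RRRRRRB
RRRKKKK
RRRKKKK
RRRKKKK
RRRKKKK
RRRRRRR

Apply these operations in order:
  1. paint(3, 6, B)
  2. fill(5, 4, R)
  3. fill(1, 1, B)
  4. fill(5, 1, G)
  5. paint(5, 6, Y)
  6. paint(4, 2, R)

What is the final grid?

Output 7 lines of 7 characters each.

Answer: GGGGGGG
GGGGGGG
GGGGGGG
GGGGGGG
GGRGGGG
GGGGGGY
GGGGGGG

Derivation:
After op 1 paint(3,6,B):
RRRRRRB
RRRRRRB
RRRKKKK
RRRKKKB
RRRKKKK
RRRKKKK
RRRRRRR
After op 2 fill(5,4,R) [15 cells changed]:
RRRRRRB
RRRRRRB
RRRRRRR
RRRRRRB
RRRRRRR
RRRRRRR
RRRRRRR
After op 3 fill(1,1,B) [46 cells changed]:
BBBBBBB
BBBBBBB
BBBBBBB
BBBBBBB
BBBBBBB
BBBBBBB
BBBBBBB
After op 4 fill(5,1,G) [49 cells changed]:
GGGGGGG
GGGGGGG
GGGGGGG
GGGGGGG
GGGGGGG
GGGGGGG
GGGGGGG
After op 5 paint(5,6,Y):
GGGGGGG
GGGGGGG
GGGGGGG
GGGGGGG
GGGGGGG
GGGGGGY
GGGGGGG
After op 6 paint(4,2,R):
GGGGGGG
GGGGGGG
GGGGGGG
GGGGGGG
GGRGGGG
GGGGGGY
GGGGGGG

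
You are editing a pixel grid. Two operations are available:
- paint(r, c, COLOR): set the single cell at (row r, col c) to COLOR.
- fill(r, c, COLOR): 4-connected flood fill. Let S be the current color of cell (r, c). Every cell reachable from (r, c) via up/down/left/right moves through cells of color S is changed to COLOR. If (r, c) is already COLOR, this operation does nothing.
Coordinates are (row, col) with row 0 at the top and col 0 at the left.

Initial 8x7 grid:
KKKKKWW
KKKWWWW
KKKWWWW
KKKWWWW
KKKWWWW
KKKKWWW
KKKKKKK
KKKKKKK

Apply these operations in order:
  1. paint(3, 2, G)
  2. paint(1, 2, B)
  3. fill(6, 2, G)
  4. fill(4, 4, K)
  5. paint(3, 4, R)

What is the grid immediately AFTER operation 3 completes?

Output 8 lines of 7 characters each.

Answer: GGGGGWW
GGBWWWW
GGGWWWW
GGGWWWW
GGGWWWW
GGGGWWW
GGGGGGG
GGGGGGG

Derivation:
After op 1 paint(3,2,G):
KKKKKWW
KKKWWWW
KKKWWWW
KKGWWWW
KKKWWWW
KKKKWWW
KKKKKKK
KKKKKKK
After op 2 paint(1,2,B):
KKKKKWW
KKBWWWW
KKKWWWW
KKGWWWW
KKKWWWW
KKKKWWW
KKKKKKK
KKKKKKK
After op 3 fill(6,2,G) [33 cells changed]:
GGGGGWW
GGBWWWW
GGGWWWW
GGGWWWW
GGGWWWW
GGGGWWW
GGGGGGG
GGGGGGG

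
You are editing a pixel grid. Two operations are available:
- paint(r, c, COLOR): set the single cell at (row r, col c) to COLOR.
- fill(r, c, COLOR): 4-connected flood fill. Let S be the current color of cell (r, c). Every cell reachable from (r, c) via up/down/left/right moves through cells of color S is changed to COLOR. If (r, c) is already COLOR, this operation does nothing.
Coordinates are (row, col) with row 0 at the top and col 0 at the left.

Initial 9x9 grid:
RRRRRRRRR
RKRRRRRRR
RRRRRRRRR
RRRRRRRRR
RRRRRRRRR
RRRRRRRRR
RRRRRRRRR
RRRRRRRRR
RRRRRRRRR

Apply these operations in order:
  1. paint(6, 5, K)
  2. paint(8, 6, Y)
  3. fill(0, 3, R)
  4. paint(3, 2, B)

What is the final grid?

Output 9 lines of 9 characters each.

After op 1 paint(6,5,K):
RRRRRRRRR
RKRRRRRRR
RRRRRRRRR
RRRRRRRRR
RRRRRRRRR
RRRRRRRRR
RRRRRKRRR
RRRRRRRRR
RRRRRRRRR
After op 2 paint(8,6,Y):
RRRRRRRRR
RKRRRRRRR
RRRRRRRRR
RRRRRRRRR
RRRRRRRRR
RRRRRRRRR
RRRRRKRRR
RRRRRRRRR
RRRRRRYRR
After op 3 fill(0,3,R) [0 cells changed]:
RRRRRRRRR
RKRRRRRRR
RRRRRRRRR
RRRRRRRRR
RRRRRRRRR
RRRRRRRRR
RRRRRKRRR
RRRRRRRRR
RRRRRRYRR
After op 4 paint(3,2,B):
RRRRRRRRR
RKRRRRRRR
RRRRRRRRR
RRBRRRRRR
RRRRRRRRR
RRRRRRRRR
RRRRRKRRR
RRRRRRRRR
RRRRRRYRR

Answer: RRRRRRRRR
RKRRRRRRR
RRRRRRRRR
RRBRRRRRR
RRRRRRRRR
RRRRRRRRR
RRRRRKRRR
RRRRRRRRR
RRRRRRYRR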